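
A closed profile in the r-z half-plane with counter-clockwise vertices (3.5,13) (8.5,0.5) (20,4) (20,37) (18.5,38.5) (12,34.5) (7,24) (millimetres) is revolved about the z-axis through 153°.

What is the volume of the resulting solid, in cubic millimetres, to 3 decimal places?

Profile (r,z), 7 vertices: (3.5,13) (8.5,0.5) (20,4) (20,37) (18.5,38.5) (12,34.5) (7,24)
edge 0: (3.5,13)→(8.5,0.5)  cross = 3.5·0.5 − 8.5·13 = -108.7500; (r_i+r_j)·cross = 12·-108.7500 = -1305.0000
edge 1: (8.5,0.5)→(20,4)  cross = 8.5·4 − 20·0.5 = 24.0000; (r_i+r_j)·cross = 28.5·24.0000 = 684.0000
edge 2: (20,4)→(20,37)  cross = 20·37 − 20·4 = 660.0000; (r_i+r_j)·cross = 40·660.0000 = 26400.0000
edge 3: (20,37)→(18.5,38.5)  cross = 20·38.5 − 18.5·37 = 85.5000; (r_i+r_j)·cross = 38.5·85.5000 = 3291.7500
edge 4: (18.5,38.5)→(12,34.5)  cross = 18.5·34.5 − 12·38.5 = 176.2500; (r_i+r_j)·cross = 30.5·176.2500 = 5375.6250
edge 5: (12,34.5)→(7,24)  cross = 12·24 − 7·34.5 = 46.5000; (r_i+r_j)·cross = 19·46.5000 = 883.5000
edge 6: (7,24)→(3.5,13)  cross = 7·13 − 3.5·24 = 7.0000; (r_i+r_j)·cross = 10.5·7.0000 = 73.5000
Σcross = 890.5000 → A = |Σcross|/2 = 445.2500 mm²
Σ(r_i+r_j)·cross = 35403.3750 → first moment M = |Σ|/6 = 5900.5625
R_c = M/A = 5900.5625/445.2500 = 13.2522 mm
θ = 153° = 2.670354 rad
V = θ·R_c·A = 2.670354·13.2522·445.2500 = 15756.589 mm³

Volume = 15756.589 mm³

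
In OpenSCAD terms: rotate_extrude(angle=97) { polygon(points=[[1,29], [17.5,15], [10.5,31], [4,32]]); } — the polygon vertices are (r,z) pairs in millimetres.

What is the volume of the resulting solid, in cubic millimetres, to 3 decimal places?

Profile (r,z), 4 vertices: (1,29) (17.5,15) (10.5,31) (4,32)
edge 0: (1,29)→(17.5,15)  cross = 1·15 − 17.5·29 = -492.5000; (r_i+r_j)·cross = 18.5·-492.5000 = -9111.2500
edge 1: (17.5,15)→(10.5,31)  cross = 17.5·31 − 10.5·15 = 385.0000; (r_i+r_j)·cross = 28·385.0000 = 10780.0000
edge 2: (10.5,31)→(4,32)  cross = 10.5·32 − 4·31 = 212.0000; (r_i+r_j)·cross = 14.5·212.0000 = 3074.0000
edge 3: (4,32)→(1,29)  cross = 4·29 − 1·32 = 84.0000; (r_i+r_j)·cross = 5·84.0000 = 420.0000
Σcross = 188.5000 → A = |Σcross|/2 = 94.2500 mm²
Σ(r_i+r_j)·cross = 5162.7500 → first moment M = |Σ|/6 = 860.4583
R_c = M/A = 860.4583/94.2500 = 9.1295 mm
θ = 97° = 1.692969 rad
V = θ·R_c·A = 1.692969·9.1295·94.2500 = 1456.730 mm³

Volume = 1456.730 mm³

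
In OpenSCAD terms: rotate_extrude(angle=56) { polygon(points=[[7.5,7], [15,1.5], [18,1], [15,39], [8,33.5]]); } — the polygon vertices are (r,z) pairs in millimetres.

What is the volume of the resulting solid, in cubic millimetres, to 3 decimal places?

Profile (r,z), 5 vertices: (7.5,7) (15,1.5) (18,1) (15,39) (8,33.5)
edge 0: (7.5,7)→(15,1.5)  cross = 7.5·1.5 − 15·7 = -93.7500; (r_i+r_j)·cross = 22.5·-93.7500 = -2109.3750
edge 1: (15,1.5)→(18,1)  cross = 15·1 − 18·1.5 = -12.0000; (r_i+r_j)·cross = 33·-12.0000 = -396.0000
edge 2: (18,1)→(15,39)  cross = 18·39 − 15·1 = 687.0000; (r_i+r_j)·cross = 33·687.0000 = 22671.0000
edge 3: (15,39)→(8,33.5)  cross = 15·33.5 − 8·39 = 190.5000; (r_i+r_j)·cross = 23·190.5000 = 4381.5000
edge 4: (8,33.5)→(7.5,7)  cross = 8·7 − 7.5·33.5 = -195.2500; (r_i+r_j)·cross = 15.5·-195.2500 = -3026.3750
Σcross = 576.5000 → A = |Σcross|/2 = 288.2500 mm²
Σ(r_i+r_j)·cross = 21520.7500 → first moment M = |Σ|/6 = 3586.7917
R_c = M/A = 3586.7917/288.2500 = 12.4433 mm
θ = 56° = 0.977384 rad
V = θ·R_c·A = 0.977384·12.4433·288.2500 = 3505.674 mm³

Volume = 3505.674 mm³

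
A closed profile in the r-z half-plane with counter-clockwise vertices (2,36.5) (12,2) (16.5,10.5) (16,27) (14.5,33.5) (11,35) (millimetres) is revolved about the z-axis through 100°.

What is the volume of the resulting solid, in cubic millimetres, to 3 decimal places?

Profile (r,z), 6 vertices: (2,36.5) (12,2) (16.5,10.5) (16,27) (14.5,33.5) (11,35)
edge 0: (2,36.5)→(12,2)  cross = 2·2 − 12·36.5 = -434.0000; (r_i+r_j)·cross = 14·-434.0000 = -6076.0000
edge 1: (12,2)→(16.5,10.5)  cross = 12·10.5 − 16.5·2 = 93.0000; (r_i+r_j)·cross = 28.5·93.0000 = 2650.5000
edge 2: (16.5,10.5)→(16,27)  cross = 16.5·27 − 16·10.5 = 277.5000; (r_i+r_j)·cross = 32.5·277.5000 = 9018.7500
edge 3: (16,27)→(14.5,33.5)  cross = 16·33.5 − 14.5·27 = 144.5000; (r_i+r_j)·cross = 30.5·144.5000 = 4407.2500
edge 4: (14.5,33.5)→(11,35)  cross = 14.5·35 − 11·33.5 = 139.0000; (r_i+r_j)·cross = 25.5·139.0000 = 3544.5000
edge 5: (11,35)→(2,36.5)  cross = 11·36.5 − 2·35 = 331.5000; (r_i+r_j)·cross = 13·331.5000 = 4309.5000
Σcross = 551.5000 → A = |Σcross|/2 = 275.7500 mm²
Σ(r_i+r_j)·cross = 17854.5000 → first moment M = |Σ|/6 = 2975.7500
R_c = M/A = 2975.7500/275.7500 = 10.7915 mm
θ = 100° = 1.745329 rad
V = θ·R_c·A = 1.745329·10.7915·275.7500 = 5193.664 mm³

Volume = 5193.664 mm³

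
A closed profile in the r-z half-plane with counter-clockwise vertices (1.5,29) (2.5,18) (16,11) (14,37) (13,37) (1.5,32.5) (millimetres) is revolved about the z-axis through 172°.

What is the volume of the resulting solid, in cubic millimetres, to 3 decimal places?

Profile (r,z), 6 vertices: (1.5,29) (2.5,18) (16,11) (14,37) (13,37) (1.5,32.5)
edge 0: (1.5,29)→(2.5,18)  cross = 1.5·18 − 2.5·29 = -45.5000; (r_i+r_j)·cross = 4·-45.5000 = -182.0000
edge 1: (2.5,18)→(16,11)  cross = 2.5·11 − 16·18 = -260.5000; (r_i+r_j)·cross = 18.5·-260.5000 = -4819.2500
edge 2: (16,11)→(14,37)  cross = 16·37 − 14·11 = 438.0000; (r_i+r_j)·cross = 30·438.0000 = 13140.0000
edge 3: (14,37)→(13,37)  cross = 14·37 − 13·37 = 37.0000; (r_i+r_j)·cross = 27·37.0000 = 999.0000
edge 4: (13,37)→(1.5,32.5)  cross = 13·32.5 − 1.5·37 = 367.0000; (r_i+r_j)·cross = 14.5·367.0000 = 5321.5000
edge 5: (1.5,32.5)→(1.5,29)  cross = 1.5·29 − 1.5·32.5 = -5.2500; (r_i+r_j)·cross = 3·-5.2500 = -15.7500
Σcross = 530.7500 → A = |Σcross|/2 = 265.3750 mm²
Σ(r_i+r_j)·cross = 14443.5000 → first moment M = |Σ|/6 = 2407.2500
R_c = M/A = 2407.2500/265.3750 = 9.0711 mm
θ = 172° = 3.001966 rad
V = θ·R_c·A = 3.001966·9.0711·265.3750 = 7226.483 mm³

Volume = 7226.483 mm³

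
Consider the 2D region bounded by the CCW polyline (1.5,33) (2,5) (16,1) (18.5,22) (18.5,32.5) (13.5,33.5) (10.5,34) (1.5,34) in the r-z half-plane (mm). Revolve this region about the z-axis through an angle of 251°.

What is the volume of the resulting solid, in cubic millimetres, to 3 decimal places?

Volume = 21259.725 mm³

Profile (r,z), 8 vertices: (1.5,33) (2,5) (16,1) (18.5,22) (18.5,32.5) (13.5,33.5) (10.5,34) (1.5,34)
edge 0: (1.5,33)→(2,5)  cross = 1.5·5 − 2·33 = -58.5000; (r_i+r_j)·cross = 3.5·-58.5000 = -204.7500
edge 1: (2,5)→(16,1)  cross = 2·1 − 16·5 = -78.0000; (r_i+r_j)·cross = 18·-78.0000 = -1404.0000
edge 2: (16,1)→(18.5,22)  cross = 16·22 − 18.5·1 = 333.5000; (r_i+r_j)·cross = 34.5·333.5000 = 11505.7500
edge 3: (18.5,22)→(18.5,32.5)  cross = 18.5·32.5 − 18.5·22 = 194.2500; (r_i+r_j)·cross = 37·194.2500 = 7187.2500
edge 4: (18.5,32.5)→(13.5,33.5)  cross = 18.5·33.5 − 13.5·32.5 = 181.0000; (r_i+r_j)·cross = 32·181.0000 = 5792.0000
edge 5: (13.5,33.5)→(10.5,34)  cross = 13.5·34 − 10.5·33.5 = 107.2500; (r_i+r_j)·cross = 24·107.2500 = 2574.0000
edge 6: (10.5,34)→(1.5,34)  cross = 10.5·34 − 1.5·34 = 306.0000; (r_i+r_j)·cross = 12·306.0000 = 3672.0000
edge 7: (1.5,34)→(1.5,33)  cross = 1.5·33 − 1.5·34 = -1.5000; (r_i+r_j)·cross = 3·-1.5000 = -4.5000
Σcross = 984.0000 → A = |Σcross|/2 = 492.0000 mm²
Σ(r_i+r_j)·cross = 29117.7500 → first moment M = |Σ|/6 = 4852.9583
R_c = M/A = 4852.9583/492.0000 = 9.8637 mm
θ = 251° = 4.380776 rad
V = θ·R_c·A = 4.380776·9.8637·492.0000 = 21259.725 mm³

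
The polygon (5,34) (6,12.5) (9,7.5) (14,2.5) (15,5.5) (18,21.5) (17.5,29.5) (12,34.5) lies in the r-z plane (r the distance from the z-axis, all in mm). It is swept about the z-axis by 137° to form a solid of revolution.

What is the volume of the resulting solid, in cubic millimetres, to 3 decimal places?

Profile (r,z), 8 vertices: (5,34) (6,12.5) (9,7.5) (14,2.5) (15,5.5) (18,21.5) (17.5,29.5) (12,34.5)
edge 0: (5,34)→(6,12.5)  cross = 5·12.5 − 6·34 = -141.5000; (r_i+r_j)·cross = 11·-141.5000 = -1556.5000
edge 1: (6,12.5)→(9,7.5)  cross = 6·7.5 − 9·12.5 = -67.5000; (r_i+r_j)·cross = 15·-67.5000 = -1012.5000
edge 2: (9,7.5)→(14,2.5)  cross = 9·2.5 − 14·7.5 = -82.5000; (r_i+r_j)·cross = 23·-82.5000 = -1897.5000
edge 3: (14,2.5)→(15,5.5)  cross = 14·5.5 − 15·2.5 = 39.5000; (r_i+r_j)·cross = 29·39.5000 = 1145.5000
edge 4: (15,5.5)→(18,21.5)  cross = 15·21.5 − 18·5.5 = 223.5000; (r_i+r_j)·cross = 33·223.5000 = 7375.5000
edge 5: (18,21.5)→(17.5,29.5)  cross = 18·29.5 − 17.5·21.5 = 154.7500; (r_i+r_j)·cross = 35.5·154.7500 = 5493.6250
edge 6: (17.5,29.5)→(12,34.5)  cross = 17.5·34.5 − 12·29.5 = 249.7500; (r_i+r_j)·cross = 29.5·249.7500 = 7367.6250
edge 7: (12,34.5)→(5,34)  cross = 12·34 − 5·34.5 = 235.5000; (r_i+r_j)·cross = 17·235.5000 = 4003.5000
Σcross = 611.5000 → A = |Σcross|/2 = 305.7500 mm²
Σ(r_i+r_j)·cross = 20919.2500 → first moment M = |Σ|/6 = 3486.5417
R_c = M/A = 3486.5417/305.7500 = 11.4032 mm
θ = 137° = 2.391101 rad
V = θ·R_c·A = 2.391101·11.4032·305.7500 = 8336.674 mm³

Volume = 8336.674 mm³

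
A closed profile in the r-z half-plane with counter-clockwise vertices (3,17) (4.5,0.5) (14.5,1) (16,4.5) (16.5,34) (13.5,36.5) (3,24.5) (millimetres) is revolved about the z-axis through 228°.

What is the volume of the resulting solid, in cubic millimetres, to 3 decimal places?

Profile (r,z), 7 vertices: (3,17) (4.5,0.5) (14.5,1) (16,4.5) (16.5,34) (13.5,36.5) (3,24.5)
edge 0: (3,17)→(4.5,0.5)  cross = 3·0.5 − 4.5·17 = -75.0000; (r_i+r_j)·cross = 7.5·-75.0000 = -562.5000
edge 1: (4.5,0.5)→(14.5,1)  cross = 4.5·1 − 14.5·0.5 = -2.7500; (r_i+r_j)·cross = 19·-2.7500 = -52.2500
edge 2: (14.5,1)→(16,4.5)  cross = 14.5·4.5 − 16·1 = 49.2500; (r_i+r_j)·cross = 30.5·49.2500 = 1502.1250
edge 3: (16,4.5)→(16.5,34)  cross = 16·34 − 16.5·4.5 = 469.7500; (r_i+r_j)·cross = 32.5·469.7500 = 15266.8750
edge 4: (16.5,34)→(13.5,36.5)  cross = 16.5·36.5 − 13.5·34 = 143.2500; (r_i+r_j)·cross = 30·143.2500 = 4297.5000
edge 5: (13.5,36.5)→(3,24.5)  cross = 13.5·24.5 − 3·36.5 = 221.2500; (r_i+r_j)·cross = 16.5·221.2500 = 3650.6250
edge 6: (3,24.5)→(3,17)  cross = 3·17 − 3·24.5 = -22.5000; (r_i+r_j)·cross = 6·-22.5000 = -135.0000
Σcross = 783.2500 → A = |Σcross|/2 = 391.6250 mm²
Σ(r_i+r_j)·cross = 23967.3750 → first moment M = |Σ|/6 = 3994.5625
R_c = M/A = 3994.5625/391.6250 = 10.2000 mm
θ = 228° = 3.979351 rad
V = θ·R_c·A = 3.979351·10.2000·391.6250 = 15895.765 mm³

Volume = 15895.765 mm³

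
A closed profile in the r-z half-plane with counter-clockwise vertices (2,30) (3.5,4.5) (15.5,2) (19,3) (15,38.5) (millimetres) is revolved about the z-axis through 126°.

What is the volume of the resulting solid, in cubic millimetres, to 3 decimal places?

Volume = 10355.998 mm³

Profile (r,z), 5 vertices: (2,30) (3.5,4.5) (15.5,2) (19,3) (15,38.5)
edge 0: (2,30)→(3.5,4.5)  cross = 2·4.5 − 3.5·30 = -96.0000; (r_i+r_j)·cross = 5.5·-96.0000 = -528.0000
edge 1: (3.5,4.5)→(15.5,2)  cross = 3.5·2 − 15.5·4.5 = -62.7500; (r_i+r_j)·cross = 19·-62.7500 = -1192.2500
edge 2: (15.5,2)→(19,3)  cross = 15.5·3 − 19·2 = 8.5000; (r_i+r_j)·cross = 34.5·8.5000 = 293.2500
edge 3: (19,3)→(15,38.5)  cross = 19·38.5 − 15·3 = 686.5000; (r_i+r_j)·cross = 34·686.5000 = 23341.0000
edge 4: (15,38.5)→(2,30)  cross = 15·30 − 2·38.5 = 373.0000; (r_i+r_j)·cross = 17·373.0000 = 6341.0000
Σcross = 909.2500 → A = |Σcross|/2 = 454.6250 mm²
Σ(r_i+r_j)·cross = 28255.0000 → first moment M = |Σ|/6 = 4709.1667
R_c = M/A = 4709.1667/454.6250 = 10.3584 mm
θ = 126° = 2.199115 rad
V = θ·R_c·A = 2.199115·10.3584·454.6250 = 10355.998 mm³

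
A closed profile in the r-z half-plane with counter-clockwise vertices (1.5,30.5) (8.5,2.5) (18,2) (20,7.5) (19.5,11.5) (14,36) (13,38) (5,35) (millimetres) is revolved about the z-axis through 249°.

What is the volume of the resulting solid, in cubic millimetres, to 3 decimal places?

Profile (r,z), 8 vertices: (1.5,30.5) (8.5,2.5) (18,2) (20,7.5) (19.5,11.5) (14,36) (13,38) (5,35)
edge 0: (1.5,30.5)→(8.5,2.5)  cross = 1.5·2.5 − 8.5·30.5 = -255.5000; (r_i+r_j)·cross = 10·-255.5000 = -2555.0000
edge 1: (8.5,2.5)→(18,2)  cross = 8.5·2 − 18·2.5 = -28.0000; (r_i+r_j)·cross = 26.5·-28.0000 = -742.0000
edge 2: (18,2)→(20,7.5)  cross = 18·7.5 − 20·2 = 95.0000; (r_i+r_j)·cross = 38·95.0000 = 3610.0000
edge 3: (20,7.5)→(19.5,11.5)  cross = 20·11.5 − 19.5·7.5 = 83.7500; (r_i+r_j)·cross = 39.5·83.7500 = 3308.1250
edge 4: (19.5,11.5)→(14,36)  cross = 19.5·36 − 14·11.5 = 541.0000; (r_i+r_j)·cross = 33.5·541.0000 = 18123.5000
edge 5: (14,36)→(13,38)  cross = 14·38 − 13·36 = 64.0000; (r_i+r_j)·cross = 27·64.0000 = 1728.0000
edge 6: (13,38)→(5,35)  cross = 13·35 − 5·38 = 265.0000; (r_i+r_j)·cross = 18·265.0000 = 4770.0000
edge 7: (5,35)→(1.5,30.5)  cross = 5·30.5 − 1.5·35 = 100.0000; (r_i+r_j)·cross = 6.5·100.0000 = 650.0000
Σcross = 865.2500 → A = |Σcross|/2 = 432.6250 mm²
Σ(r_i+r_j)·cross = 28892.6250 → first moment M = |Σ|/6 = 4815.4375
R_c = M/A = 4815.4375/432.6250 = 11.1307 mm
θ = 249° = 4.345870 rad
V = θ·R_c·A = 4.345870·11.1307·432.6250 = 20927.265 mm³

Volume = 20927.265 mm³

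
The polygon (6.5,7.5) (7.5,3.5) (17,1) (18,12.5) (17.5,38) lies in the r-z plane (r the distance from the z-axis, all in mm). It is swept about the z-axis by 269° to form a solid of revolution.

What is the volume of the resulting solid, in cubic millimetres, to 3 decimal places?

Volume = 14713.048 mm³

Profile (r,z), 5 vertices: (6.5,7.5) (7.5,3.5) (17,1) (18,12.5) (17.5,38)
edge 0: (6.5,7.5)→(7.5,3.5)  cross = 6.5·3.5 − 7.5·7.5 = -33.5000; (r_i+r_j)·cross = 14·-33.5000 = -469.0000
edge 1: (7.5,3.5)→(17,1)  cross = 7.5·1 − 17·3.5 = -52.0000; (r_i+r_j)·cross = 24.5·-52.0000 = -1274.0000
edge 2: (17,1)→(18,12.5)  cross = 17·12.5 − 18·1 = 194.5000; (r_i+r_j)·cross = 35·194.5000 = 6807.5000
edge 3: (18,12.5)→(17.5,38)  cross = 18·38 − 17.5·12.5 = 465.2500; (r_i+r_j)·cross = 35.5·465.2500 = 16516.3750
edge 4: (17.5,38)→(6.5,7.5)  cross = 17.5·7.5 − 6.5·38 = -115.7500; (r_i+r_j)·cross = 24·-115.7500 = -2778.0000
Σcross = 458.5000 → A = |Σcross|/2 = 229.2500 mm²
Σ(r_i+r_j)·cross = 18802.8750 → first moment M = |Σ|/6 = 3133.8125
R_c = M/A = 3133.8125/229.2500 = 13.6698 mm
θ = 269° = 4.694936 rad
V = θ·R_c·A = 4.694936·13.6698·229.2500 = 14713.048 mm³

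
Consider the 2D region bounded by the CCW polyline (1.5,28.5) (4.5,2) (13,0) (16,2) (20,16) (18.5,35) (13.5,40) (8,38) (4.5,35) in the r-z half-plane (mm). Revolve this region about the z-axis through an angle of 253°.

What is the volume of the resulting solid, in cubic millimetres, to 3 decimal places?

Volume = 27527.368 mm³

Profile (r,z), 9 vertices: (1.5,28.5) (4.5,2) (13,0) (16,2) (20,16) (18.5,35) (13.5,40) (8,38) (4.5,35)
edge 0: (1.5,28.5)→(4.5,2)  cross = 1.5·2 − 4.5·28.5 = -125.2500; (r_i+r_j)·cross = 6·-125.2500 = -751.5000
edge 1: (4.5,2)→(13,0)  cross = 4.5·0 − 13·2 = -26.0000; (r_i+r_j)·cross = 17.5·-26.0000 = -455.0000
edge 2: (13,0)→(16,2)  cross = 13·2 − 16·0 = 26.0000; (r_i+r_j)·cross = 29·26.0000 = 754.0000
edge 3: (16,2)→(20,16)  cross = 16·16 − 20·2 = 216.0000; (r_i+r_j)·cross = 36·216.0000 = 7776.0000
edge 4: (20,16)→(18.5,35)  cross = 20·35 − 18.5·16 = 404.0000; (r_i+r_j)·cross = 38.5·404.0000 = 15554.0000
edge 5: (18.5,35)→(13.5,40)  cross = 18.5·40 − 13.5·35 = 267.5000; (r_i+r_j)·cross = 32·267.5000 = 8560.0000
edge 6: (13.5,40)→(8,38)  cross = 13.5·38 − 8·40 = 193.0000; (r_i+r_j)·cross = 21.5·193.0000 = 4149.5000
edge 7: (8,38)→(4.5,35)  cross = 8·35 − 4.5·38 = 109.0000; (r_i+r_j)·cross = 12.5·109.0000 = 1362.5000
edge 8: (4.5,35)→(1.5,28.5)  cross = 4.5·28.5 − 1.5·35 = 75.7500; (r_i+r_j)·cross = 6·75.7500 = 454.5000
Σcross = 1140.0000 → A = |Σcross|/2 = 570.0000 mm²
Σ(r_i+r_j)·cross = 37404.0000 → first moment M = |Σ|/6 = 6234.0000
R_c = M/A = 6234.0000/570.0000 = 10.9368 mm
θ = 253° = 4.415683 rad
V = θ·R_c·A = 4.415683·10.9368·570.0000 = 27527.368 mm³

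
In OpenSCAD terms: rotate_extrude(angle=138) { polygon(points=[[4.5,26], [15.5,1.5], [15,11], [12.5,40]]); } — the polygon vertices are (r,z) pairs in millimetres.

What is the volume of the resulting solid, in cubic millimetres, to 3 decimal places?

Volume = 4725.885 mm³

Profile (r,z), 4 vertices: (4.5,26) (15.5,1.5) (15,11) (12.5,40)
edge 0: (4.5,26)→(15.5,1.5)  cross = 4.5·1.5 − 15.5·26 = -396.2500; (r_i+r_j)·cross = 20·-396.2500 = -7925.0000
edge 1: (15.5,1.5)→(15,11)  cross = 15.5·11 − 15·1.5 = 148.0000; (r_i+r_j)·cross = 30.5·148.0000 = 4514.0000
edge 2: (15,11)→(12.5,40)  cross = 15·40 − 12.5·11 = 462.5000; (r_i+r_j)·cross = 27.5·462.5000 = 12718.7500
edge 3: (12.5,40)→(4.5,26)  cross = 12.5·26 − 4.5·40 = 145.0000; (r_i+r_j)·cross = 17·145.0000 = 2465.0000
Σcross = 359.2500 → A = |Σcross|/2 = 179.6250 mm²
Σ(r_i+r_j)·cross = 11772.7500 → first moment M = |Σ|/6 = 1962.1250
R_c = M/A = 1962.1250/179.6250 = 10.9235 mm
θ = 138° = 2.408554 rad
V = θ·R_c·A = 2.408554·10.9235·179.6250 = 4725.885 mm³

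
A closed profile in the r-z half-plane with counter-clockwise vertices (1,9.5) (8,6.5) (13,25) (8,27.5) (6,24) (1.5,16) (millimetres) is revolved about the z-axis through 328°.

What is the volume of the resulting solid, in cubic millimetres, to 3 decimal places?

Profile (r,z), 6 vertices: (1,9.5) (8,6.5) (13,25) (8,27.5) (6,24) (1.5,16)
edge 0: (1,9.5)→(8,6.5)  cross = 1·6.5 − 8·9.5 = -69.5000; (r_i+r_j)·cross = 9·-69.5000 = -625.5000
edge 1: (8,6.5)→(13,25)  cross = 8·25 − 13·6.5 = 115.5000; (r_i+r_j)·cross = 21·115.5000 = 2425.5000
edge 2: (13,25)→(8,27.5)  cross = 13·27.5 − 8·25 = 157.5000; (r_i+r_j)·cross = 21·157.5000 = 3307.5000
edge 3: (8,27.5)→(6,24)  cross = 8·24 − 6·27.5 = 27.0000; (r_i+r_j)·cross = 14·27.0000 = 378.0000
edge 4: (6,24)→(1.5,16)  cross = 6·16 − 1.5·24 = 60.0000; (r_i+r_j)·cross = 7.5·60.0000 = 450.0000
edge 5: (1.5,16)→(1,9.5)  cross = 1.5·9.5 − 1·16 = -1.7500; (r_i+r_j)·cross = 2.5·-1.7500 = -4.3750
Σcross = 288.7500 → A = |Σcross|/2 = 144.3750 mm²
Σ(r_i+r_j)·cross = 5931.1250 → first moment M = |Σ|/6 = 988.5208
R_c = M/A = 988.5208/144.3750 = 6.8469 mm
θ = 328° = 5.724680 rad
V = θ·R_c·A = 5.724680·6.8469·144.3750 = 5658.965 mm³

Volume = 5658.965 mm³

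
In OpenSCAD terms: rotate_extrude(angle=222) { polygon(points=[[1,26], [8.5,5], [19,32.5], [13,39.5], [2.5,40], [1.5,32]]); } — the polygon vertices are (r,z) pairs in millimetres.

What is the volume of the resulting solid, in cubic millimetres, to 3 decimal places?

Volume = 12951.115 mm³

Profile (r,z), 6 vertices: (1,26) (8.5,5) (19,32.5) (13,39.5) (2.5,40) (1.5,32)
edge 0: (1,26)→(8.5,5)  cross = 1·5 − 8.5·26 = -216.0000; (r_i+r_j)·cross = 9.5·-216.0000 = -2052.0000
edge 1: (8.5,5)→(19,32.5)  cross = 8.5·32.5 − 19·5 = 181.2500; (r_i+r_j)·cross = 27.5·181.2500 = 4984.3750
edge 2: (19,32.5)→(13,39.5)  cross = 19·39.5 − 13·32.5 = 328.0000; (r_i+r_j)·cross = 32·328.0000 = 10496.0000
edge 3: (13,39.5)→(2.5,40)  cross = 13·40 − 2.5·39.5 = 421.2500; (r_i+r_j)·cross = 15.5·421.2500 = 6529.3750
edge 4: (2.5,40)→(1.5,32)  cross = 2.5·32 − 1.5·40 = 20.0000; (r_i+r_j)·cross = 4·20.0000 = 80.0000
edge 5: (1.5,32)→(1,26)  cross = 1.5·26 − 1·32 = 7.0000; (r_i+r_j)·cross = 2.5·7.0000 = 17.5000
Σcross = 741.5000 → A = |Σcross|/2 = 370.7500 mm²
Σ(r_i+r_j)·cross = 20055.2500 → first moment M = |Σ|/6 = 3342.5417
R_c = M/A = 3342.5417/370.7500 = 9.0156 mm
θ = 222° = 3.874631 rad
V = θ·R_c·A = 3.874631·9.0156·370.7500 = 12951.115 mm³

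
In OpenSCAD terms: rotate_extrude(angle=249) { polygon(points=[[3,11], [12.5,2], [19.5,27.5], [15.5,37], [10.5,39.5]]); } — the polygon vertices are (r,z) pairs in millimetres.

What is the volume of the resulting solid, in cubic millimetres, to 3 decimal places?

Volume = 17256.363 mm³

Profile (r,z), 5 vertices: (3,11) (12.5,2) (19.5,27.5) (15.5,37) (10.5,39.5)
edge 0: (3,11)→(12.5,2)  cross = 3·2 − 12.5·11 = -131.5000; (r_i+r_j)·cross = 15.5·-131.5000 = -2038.2500
edge 1: (12.5,2)→(19.5,27.5)  cross = 12.5·27.5 − 19.5·2 = 304.7500; (r_i+r_j)·cross = 32·304.7500 = 9752.0000
edge 2: (19.5,27.5)→(15.5,37)  cross = 19.5·37 − 15.5·27.5 = 295.2500; (r_i+r_j)·cross = 35·295.2500 = 10333.7500
edge 3: (15.5,37)→(10.5,39.5)  cross = 15.5·39.5 − 10.5·37 = 223.7500; (r_i+r_j)·cross = 26·223.7500 = 5817.5000
edge 4: (10.5,39.5)→(3,11)  cross = 10.5·11 − 3·39.5 = -3.0000; (r_i+r_j)·cross = 13.5·-3.0000 = -40.5000
Σcross = 689.2500 → A = |Σcross|/2 = 344.6250 mm²
Σ(r_i+r_j)·cross = 23824.5000 → first moment M = |Σ|/6 = 3970.7500
R_c = M/A = 3970.7500/344.6250 = 11.5219 mm
θ = 249° = 4.345870 rad
V = θ·R_c·A = 4.345870·11.5219·344.6250 = 17256.363 mm³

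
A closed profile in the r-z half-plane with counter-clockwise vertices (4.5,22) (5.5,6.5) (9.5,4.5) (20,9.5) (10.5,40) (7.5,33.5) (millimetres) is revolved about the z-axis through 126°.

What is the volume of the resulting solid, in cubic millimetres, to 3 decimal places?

Volume = 7695.069 mm³

Profile (r,z), 6 vertices: (4.5,22) (5.5,6.5) (9.5,4.5) (20,9.5) (10.5,40) (7.5,33.5)
edge 0: (4.5,22)→(5.5,6.5)  cross = 4.5·6.5 − 5.5·22 = -91.7500; (r_i+r_j)·cross = 10·-91.7500 = -917.5000
edge 1: (5.5,6.5)→(9.5,4.5)  cross = 5.5·4.5 − 9.5·6.5 = -37.0000; (r_i+r_j)·cross = 15·-37.0000 = -555.0000
edge 2: (9.5,4.5)→(20,9.5)  cross = 9.5·9.5 − 20·4.5 = 0.2500; (r_i+r_j)·cross = 29.5·0.2500 = 7.3750
edge 3: (20,9.5)→(10.5,40)  cross = 20·40 − 10.5·9.5 = 700.2500; (r_i+r_j)·cross = 30.5·700.2500 = 21357.6250
edge 4: (10.5,40)→(7.5,33.5)  cross = 10.5·33.5 − 7.5·40 = 51.7500; (r_i+r_j)·cross = 18·51.7500 = 931.5000
edge 5: (7.5,33.5)→(4.5,22)  cross = 7.5·22 − 4.5·33.5 = 14.2500; (r_i+r_j)·cross = 12·14.2500 = 171.0000
Σcross = 637.7500 → A = |Σcross|/2 = 318.8750 mm²
Σ(r_i+r_j)·cross = 20995.0000 → first moment M = |Σ|/6 = 3499.1667
R_c = M/A = 3499.1667/318.8750 = 10.9735 mm
θ = 126° = 2.199115 rad
V = θ·R_c·A = 2.199115·10.9735·318.8750 = 7695.069 mm³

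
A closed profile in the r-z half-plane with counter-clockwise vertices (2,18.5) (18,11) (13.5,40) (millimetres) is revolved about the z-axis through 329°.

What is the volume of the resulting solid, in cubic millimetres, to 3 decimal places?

Volume = 13793.920 mm³

Profile (r,z), 3 vertices: (2,18.5) (18,11) (13.5,40)
edge 0: (2,18.5)→(18,11)  cross = 2·11 − 18·18.5 = -311.0000; (r_i+r_j)·cross = 20·-311.0000 = -6220.0000
edge 1: (18,11)→(13.5,40)  cross = 18·40 − 13.5·11 = 571.5000; (r_i+r_j)·cross = 31.5·571.5000 = 18002.2500
edge 2: (13.5,40)→(2,18.5)  cross = 13.5·18.5 − 2·40 = 169.7500; (r_i+r_j)·cross = 15.5·169.7500 = 2631.1250
Σcross = 430.2500 → A = |Σcross|/2 = 215.1250 mm²
Σ(r_i+r_j)·cross = 14413.3750 → first moment M = |Σ|/6 = 2402.2292
R_c = M/A = 2402.2292/215.1250 = 11.1667 mm
θ = 329° = 5.742133 rad
V = θ·R_c·A = 5.742133·11.1667·215.1250 = 13793.920 mm³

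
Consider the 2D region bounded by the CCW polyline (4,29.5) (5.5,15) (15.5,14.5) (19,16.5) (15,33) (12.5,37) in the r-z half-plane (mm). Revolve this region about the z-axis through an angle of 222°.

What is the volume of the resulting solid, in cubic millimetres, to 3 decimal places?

Profile (r,z), 6 vertices: (4,29.5) (5.5,15) (15.5,14.5) (19,16.5) (15,33) (12.5,37)
edge 0: (4,29.5)→(5.5,15)  cross = 4·15 − 5.5·29.5 = -102.2500; (r_i+r_j)·cross = 9.5·-102.2500 = -971.3750
edge 1: (5.5,15)→(15.5,14.5)  cross = 5.5·14.5 − 15.5·15 = -152.7500; (r_i+r_j)·cross = 21·-152.7500 = -3207.7500
edge 2: (15.5,14.5)→(19,16.5)  cross = 15.5·16.5 − 19·14.5 = -19.7500; (r_i+r_j)·cross = 34.5·-19.7500 = -681.3750
edge 3: (19,16.5)→(15,33)  cross = 19·33 − 15·16.5 = 379.5000; (r_i+r_j)·cross = 34·379.5000 = 12903.0000
edge 4: (15,33)→(12.5,37)  cross = 15·37 − 12.5·33 = 142.5000; (r_i+r_j)·cross = 27.5·142.5000 = 3918.7500
edge 5: (12.5,37)→(4,29.5)  cross = 12.5·29.5 − 4·37 = 220.7500; (r_i+r_j)·cross = 16.5·220.7500 = 3642.3750
Σcross = 468.0000 → A = |Σcross|/2 = 234.0000 mm²
Σ(r_i+r_j)·cross = 15603.6250 → first moment M = |Σ|/6 = 2600.6042
R_c = M/A = 2600.6042/234.0000 = 11.1137 mm
θ = 222° = 3.874631 rad
V = θ·R_c·A = 3.874631·11.1137·234.0000 = 10076.381 mm³

Volume = 10076.381 mm³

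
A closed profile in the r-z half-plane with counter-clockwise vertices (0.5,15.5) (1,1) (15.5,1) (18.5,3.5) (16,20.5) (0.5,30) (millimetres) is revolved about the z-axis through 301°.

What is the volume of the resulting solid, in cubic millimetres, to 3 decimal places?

Profile (r,z), 6 vertices: (0.5,15.5) (1,1) (15.5,1) (18.5,3.5) (16,20.5) (0.5,30)
edge 0: (0.5,15.5)→(1,1)  cross = 0.5·1 − 1·15.5 = -15.0000; (r_i+r_j)·cross = 1.5·-15.0000 = -22.5000
edge 1: (1,1)→(15.5,1)  cross = 1·1 − 15.5·1 = -14.5000; (r_i+r_j)·cross = 16.5·-14.5000 = -239.2500
edge 2: (15.5,1)→(18.5,3.5)  cross = 15.5·3.5 − 18.5·1 = 35.7500; (r_i+r_j)·cross = 34·35.7500 = 1215.5000
edge 3: (18.5,3.5)→(16,20.5)  cross = 18.5·20.5 − 16·3.5 = 323.2500; (r_i+r_j)·cross = 34.5·323.2500 = 11152.1250
edge 4: (16,20.5)→(0.5,30)  cross = 16·30 − 0.5·20.5 = 469.7500; (r_i+r_j)·cross = 16.5·469.7500 = 7750.8750
edge 5: (0.5,30)→(0.5,15.5)  cross = 0.5·15.5 − 0.5·30 = -7.2500; (r_i+r_j)·cross = 1·-7.2500 = -7.2500
Σcross = 792.0000 → A = |Σcross|/2 = 396.0000 mm²
Σ(r_i+r_j)·cross = 19849.5000 → first moment M = |Σ|/6 = 3308.2500
R_c = M/A = 3308.2500/396.0000 = 8.3542 mm
θ = 301° = 5.253441 rad
V = θ·R_c·A = 5.253441·8.3542·396.0000 = 17379.696 mm³

Volume = 17379.696 mm³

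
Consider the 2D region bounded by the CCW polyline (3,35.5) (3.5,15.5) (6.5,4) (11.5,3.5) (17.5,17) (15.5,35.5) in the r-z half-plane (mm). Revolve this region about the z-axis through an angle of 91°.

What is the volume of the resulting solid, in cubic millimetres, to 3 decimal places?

Profile (r,z), 6 vertices: (3,35.5) (3.5,15.5) (6.5,4) (11.5,3.5) (17.5,17) (15.5,35.5)
edge 0: (3,35.5)→(3.5,15.5)  cross = 3·15.5 − 3.5·35.5 = -77.7500; (r_i+r_j)·cross = 6.5·-77.7500 = -505.3750
edge 1: (3.5,15.5)→(6.5,4)  cross = 3.5·4 − 6.5·15.5 = -86.7500; (r_i+r_j)·cross = 10·-86.7500 = -867.5000
edge 2: (6.5,4)→(11.5,3.5)  cross = 6.5·3.5 − 11.5·4 = -23.2500; (r_i+r_j)·cross = 18·-23.2500 = -418.5000
edge 3: (11.5,3.5)→(17.5,17)  cross = 11.5·17 − 17.5·3.5 = 134.2500; (r_i+r_j)·cross = 29·134.2500 = 3893.2500
edge 4: (17.5,17)→(15.5,35.5)  cross = 17.5·35.5 − 15.5·17 = 357.7500; (r_i+r_j)·cross = 33·357.7500 = 11805.7500
edge 5: (15.5,35.5)→(3,35.5)  cross = 15.5·35.5 − 3·35.5 = 443.7500; (r_i+r_j)·cross = 18.5·443.7500 = 8209.3750
Σcross = 748.0000 → A = |Σcross|/2 = 374.0000 mm²
Σ(r_i+r_j)·cross = 22117.0000 → first moment M = |Σ|/6 = 3686.1667
R_c = M/A = 3686.1667/374.0000 = 9.8561 mm
θ = 91° = 1.588250 rad
V = θ·R_c·A = 1.588250·9.8561·374.0000 = 5854.553 mm³

Volume = 5854.553 mm³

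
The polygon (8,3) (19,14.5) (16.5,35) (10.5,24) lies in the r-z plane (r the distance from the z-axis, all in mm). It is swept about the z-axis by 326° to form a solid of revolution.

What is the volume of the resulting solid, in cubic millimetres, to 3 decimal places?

Profile (r,z), 4 vertices: (8,3) (19,14.5) (16.5,35) (10.5,24)
edge 0: (8,3)→(19,14.5)  cross = 8·14.5 − 19·3 = 59.0000; (r_i+r_j)·cross = 27·59.0000 = 1593.0000
edge 1: (19,14.5)→(16.5,35)  cross = 19·35 − 16.5·14.5 = 425.7500; (r_i+r_j)·cross = 35.5·425.7500 = 15114.1250
edge 2: (16.5,35)→(10.5,24)  cross = 16.5·24 − 10.5·35 = 28.5000; (r_i+r_j)·cross = 27·28.5000 = 769.5000
edge 3: (10.5,24)→(8,3)  cross = 10.5·3 − 8·24 = -160.5000; (r_i+r_j)·cross = 18.5·-160.5000 = -2969.2500
Σcross = 352.7500 → A = |Σcross|/2 = 176.3750 mm²
Σ(r_i+r_j)·cross = 14507.3750 → first moment M = |Σ|/6 = 2417.8958
R_c = M/A = 2417.8958/176.3750 = 13.7088 mm
θ = 326° = 5.689773 rad
V = θ·R_c·A = 5.689773·13.7088·176.3750 = 13757.279 mm³

Volume = 13757.279 mm³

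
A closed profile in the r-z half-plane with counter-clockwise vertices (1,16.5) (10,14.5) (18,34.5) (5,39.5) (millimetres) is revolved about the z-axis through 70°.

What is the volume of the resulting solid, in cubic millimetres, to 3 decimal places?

Profile (r,z), 4 vertices: (1,16.5) (10,14.5) (18,34.5) (5,39.5)
edge 0: (1,16.5)→(10,14.5)  cross = 1·14.5 − 10·16.5 = -150.5000; (r_i+r_j)·cross = 11·-150.5000 = -1655.5000
edge 1: (10,14.5)→(18,34.5)  cross = 10·34.5 − 18·14.5 = 84.0000; (r_i+r_j)·cross = 28·84.0000 = 2352.0000
edge 2: (18,34.5)→(5,39.5)  cross = 18·39.5 − 5·34.5 = 538.5000; (r_i+r_j)·cross = 23·538.5000 = 12385.5000
edge 3: (5,39.5)→(1,16.5)  cross = 5·16.5 − 1·39.5 = 43.0000; (r_i+r_j)·cross = 6·43.0000 = 258.0000
Σcross = 515.0000 → A = |Σcross|/2 = 257.5000 mm²
Σ(r_i+r_j)·cross = 13340.0000 → first moment M = |Σ|/6 = 2223.3333
R_c = M/A = 2223.3333/257.5000 = 8.6343 mm
θ = 70° = 1.221730 rad
V = θ·R_c·A = 1.221730·8.6343·257.5000 = 2716.314 mm³

Volume = 2716.314 mm³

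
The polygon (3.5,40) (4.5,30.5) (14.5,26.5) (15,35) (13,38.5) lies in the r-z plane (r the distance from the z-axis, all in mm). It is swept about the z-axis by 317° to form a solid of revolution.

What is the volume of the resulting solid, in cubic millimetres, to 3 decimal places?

Volume = 5817.282 mm³

Profile (r,z), 5 vertices: (3.5,40) (4.5,30.5) (14.5,26.5) (15,35) (13,38.5)
edge 0: (3.5,40)→(4.5,30.5)  cross = 3.5·30.5 − 4.5·40 = -73.2500; (r_i+r_j)·cross = 8·-73.2500 = -586.0000
edge 1: (4.5,30.5)→(14.5,26.5)  cross = 4.5·26.5 − 14.5·30.5 = -323.0000; (r_i+r_j)·cross = 19·-323.0000 = -6137.0000
edge 2: (14.5,26.5)→(15,35)  cross = 14.5·35 − 15·26.5 = 110.0000; (r_i+r_j)·cross = 29.5·110.0000 = 3245.0000
edge 3: (15,35)→(13,38.5)  cross = 15·38.5 − 13·35 = 122.5000; (r_i+r_j)·cross = 28·122.5000 = 3430.0000
edge 4: (13,38.5)→(3.5,40)  cross = 13·40 − 3.5·38.5 = 385.2500; (r_i+r_j)·cross = 16.5·385.2500 = 6356.6250
Σcross = 221.5000 → A = |Σcross|/2 = 110.7500 mm²
Σ(r_i+r_j)·cross = 6308.6250 → first moment M = |Σ|/6 = 1051.4375
R_c = M/A = 1051.4375/110.7500 = 9.4938 mm
θ = 317° = 5.532694 rad
V = θ·R_c·A = 5.532694·9.4938·110.7500 = 5817.282 mm³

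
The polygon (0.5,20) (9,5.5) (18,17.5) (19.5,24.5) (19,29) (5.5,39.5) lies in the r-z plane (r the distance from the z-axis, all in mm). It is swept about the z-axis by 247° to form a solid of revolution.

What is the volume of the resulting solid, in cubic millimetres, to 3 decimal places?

Volume = 16171.321 mm³

Profile (r,z), 6 vertices: (0.5,20) (9,5.5) (18,17.5) (19.5,24.5) (19,29) (5.5,39.5)
edge 0: (0.5,20)→(9,5.5)  cross = 0.5·5.5 − 9·20 = -177.2500; (r_i+r_j)·cross = 9.5·-177.2500 = -1683.8750
edge 1: (9,5.5)→(18,17.5)  cross = 9·17.5 − 18·5.5 = 58.5000; (r_i+r_j)·cross = 27·58.5000 = 1579.5000
edge 2: (18,17.5)→(19.5,24.5)  cross = 18·24.5 − 19.5·17.5 = 99.7500; (r_i+r_j)·cross = 37.5·99.7500 = 3740.6250
edge 3: (19.5,24.5)→(19,29)  cross = 19.5·29 − 19·24.5 = 100.0000; (r_i+r_j)·cross = 38.5·100.0000 = 3850.0000
edge 4: (19,29)→(5.5,39.5)  cross = 19·39.5 − 5.5·29 = 591.0000; (r_i+r_j)·cross = 24.5·591.0000 = 14479.5000
edge 5: (5.5,39.5)→(0.5,20)  cross = 5.5·20 − 0.5·39.5 = 90.2500; (r_i+r_j)·cross = 6·90.2500 = 541.5000
Σcross = 762.2500 → A = |Σcross|/2 = 381.1250 mm²
Σ(r_i+r_j)·cross = 22507.2500 → first moment M = |Σ|/6 = 3751.2083
R_c = M/A = 3751.2083/381.1250 = 9.8425 mm
θ = 247° = 4.310963 rad
V = θ·R_c·A = 4.310963·9.8425·381.1250 = 16171.321 mm³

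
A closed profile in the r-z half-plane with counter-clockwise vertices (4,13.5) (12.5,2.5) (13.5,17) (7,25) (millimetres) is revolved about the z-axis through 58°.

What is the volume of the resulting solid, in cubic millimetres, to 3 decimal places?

Profile (r,z), 4 vertices: (4,13.5) (12.5,2.5) (13.5,17) (7,25)
edge 0: (4,13.5)→(12.5,2.5)  cross = 4·2.5 − 12.5·13.5 = -158.7500; (r_i+r_j)·cross = 16.5·-158.7500 = -2619.3750
edge 1: (12.5,2.5)→(13.5,17)  cross = 12.5·17 − 13.5·2.5 = 178.7500; (r_i+r_j)·cross = 26·178.7500 = 4647.5000
edge 2: (13.5,17)→(7,25)  cross = 13.5·25 − 7·17 = 218.5000; (r_i+r_j)·cross = 20.5·218.5000 = 4479.2500
edge 3: (7,25)→(4,13.5)  cross = 7·13.5 − 4·25 = -5.5000; (r_i+r_j)·cross = 11·-5.5000 = -60.5000
Σcross = 233.0000 → A = |Σcross|/2 = 116.5000 mm²
Σ(r_i+r_j)·cross = 6446.8750 → first moment M = |Σ|/6 = 1074.4792
R_c = M/A = 1074.4792/116.5000 = 9.2230 mm
θ = 58° = 1.012291 rad
V = θ·R_c·A = 1.012291·9.2230·116.5000 = 1087.686 mm³

Volume = 1087.686 mm³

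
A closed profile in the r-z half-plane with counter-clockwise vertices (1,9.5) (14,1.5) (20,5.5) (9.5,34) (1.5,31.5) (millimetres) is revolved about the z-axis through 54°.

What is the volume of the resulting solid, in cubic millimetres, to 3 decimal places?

Volume = 3272.244 mm³

Profile (r,z), 5 vertices: (1,9.5) (14,1.5) (20,5.5) (9.5,34) (1.5,31.5)
edge 0: (1,9.5)→(14,1.5)  cross = 1·1.5 − 14·9.5 = -131.5000; (r_i+r_j)·cross = 15·-131.5000 = -1972.5000
edge 1: (14,1.5)→(20,5.5)  cross = 14·5.5 − 20·1.5 = 47.0000; (r_i+r_j)·cross = 34·47.0000 = 1598.0000
edge 2: (20,5.5)→(9.5,34)  cross = 20·34 − 9.5·5.5 = 627.7500; (r_i+r_j)·cross = 29.5·627.7500 = 18518.6250
edge 3: (9.5,34)→(1.5,31.5)  cross = 9.5·31.5 − 1.5·34 = 248.2500; (r_i+r_j)·cross = 11·248.2500 = 2730.7500
edge 4: (1.5,31.5)→(1,9.5)  cross = 1.5·9.5 − 1·31.5 = -17.2500; (r_i+r_j)·cross = 2.5·-17.2500 = -43.1250
Σcross = 774.2500 → A = |Σcross|/2 = 387.1250 mm²
Σ(r_i+r_j)·cross = 20831.7500 → first moment M = |Σ|/6 = 3471.9583
R_c = M/A = 3471.9583/387.1250 = 8.9686 mm
θ = 54° = 0.942478 rad
V = θ·R_c·A = 0.942478·8.9686·387.1250 = 3272.244 mm³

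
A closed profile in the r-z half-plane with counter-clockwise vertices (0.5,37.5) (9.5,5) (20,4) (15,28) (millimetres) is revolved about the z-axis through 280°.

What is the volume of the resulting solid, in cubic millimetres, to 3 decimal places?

Profile (r,z), 4 vertices: (0.5,37.5) (9.5,5) (20,4) (15,28)
edge 0: (0.5,37.5)→(9.5,5)  cross = 0.5·5 − 9.5·37.5 = -353.7500; (r_i+r_j)·cross = 10·-353.7500 = -3537.5000
edge 1: (9.5,5)→(20,4)  cross = 9.5·4 − 20·5 = -62.0000; (r_i+r_j)·cross = 29.5·-62.0000 = -1829.0000
edge 2: (20,4)→(15,28)  cross = 20·28 − 15·4 = 500.0000; (r_i+r_j)·cross = 35·500.0000 = 17500.0000
edge 3: (15,28)→(0.5,37.5)  cross = 15·37.5 − 0.5·28 = 548.5000; (r_i+r_j)·cross = 15.5·548.5000 = 8501.7500
Σcross = 632.7500 → A = |Σcross|/2 = 316.3750 mm²
Σ(r_i+r_j)·cross = 20635.2500 → first moment M = |Σ|/6 = 3439.2083
R_c = M/A = 3439.2083/316.3750 = 10.8707 mm
θ = 280° = 4.886922 rad
V = θ·R_c·A = 4.886922·10.8707·316.3750 = 16807.143 mm³

Volume = 16807.143 mm³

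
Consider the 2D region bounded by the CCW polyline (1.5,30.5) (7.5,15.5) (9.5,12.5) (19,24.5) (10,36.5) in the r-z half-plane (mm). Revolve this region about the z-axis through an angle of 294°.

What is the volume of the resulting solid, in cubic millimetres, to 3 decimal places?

Profile (r,z), 5 vertices: (1.5,30.5) (7.5,15.5) (9.5,12.5) (19,24.5) (10,36.5)
edge 0: (1.5,30.5)→(7.5,15.5)  cross = 1.5·15.5 − 7.5·30.5 = -205.5000; (r_i+r_j)·cross = 9·-205.5000 = -1849.5000
edge 1: (7.5,15.5)→(9.5,12.5)  cross = 7.5·12.5 − 9.5·15.5 = -53.5000; (r_i+r_j)·cross = 17·-53.5000 = -909.5000
edge 2: (9.5,12.5)→(19,24.5)  cross = 9.5·24.5 − 19·12.5 = -4.7500; (r_i+r_j)·cross = 28.5·-4.7500 = -135.3750
edge 3: (19,24.5)→(10,36.5)  cross = 19·36.5 − 10·24.5 = 448.5000; (r_i+r_j)·cross = 29·448.5000 = 13006.5000
edge 4: (10,36.5)→(1.5,30.5)  cross = 10·30.5 − 1.5·36.5 = 250.2500; (r_i+r_j)·cross = 11.5·250.2500 = 2877.8750
Σcross = 435.0000 → A = |Σcross|/2 = 217.5000 mm²
Σ(r_i+r_j)·cross = 12990.0000 → first moment M = |Σ|/6 = 2165.0000
R_c = M/A = 2165.0000/217.5000 = 9.9540 mm
θ = 294° = 5.131268 rad
V = θ·R_c·A = 5.131268·9.9540·217.5000 = 11109.195 mm³

Volume = 11109.195 mm³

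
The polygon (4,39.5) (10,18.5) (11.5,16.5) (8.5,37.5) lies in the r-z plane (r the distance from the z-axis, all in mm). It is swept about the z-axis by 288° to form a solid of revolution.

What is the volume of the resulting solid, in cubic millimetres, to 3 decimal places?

Volume = 2195.973 mm³

Profile (r,z), 4 vertices: (4,39.5) (10,18.5) (11.5,16.5) (8.5,37.5)
edge 0: (4,39.5)→(10,18.5)  cross = 4·18.5 − 10·39.5 = -321.0000; (r_i+r_j)·cross = 14·-321.0000 = -4494.0000
edge 1: (10,18.5)→(11.5,16.5)  cross = 10·16.5 − 11.5·18.5 = -47.7500; (r_i+r_j)·cross = 21.5·-47.7500 = -1026.6250
edge 2: (11.5,16.5)→(8.5,37.5)  cross = 11.5·37.5 − 8.5·16.5 = 291.0000; (r_i+r_j)·cross = 20·291.0000 = 5820.0000
edge 3: (8.5,37.5)→(4,39.5)  cross = 8.5·39.5 − 4·37.5 = 185.7500; (r_i+r_j)·cross = 12.5·185.7500 = 2321.8750
Σcross = 108.0000 → A = |Σcross|/2 = 54.0000 mm²
Σ(r_i+r_j)·cross = 2621.2500 → first moment M = |Σ|/6 = 436.8750
R_c = M/A = 436.8750/54.0000 = 8.0903 mm
θ = 288° = 5.026548 rad
V = θ·R_c·A = 5.026548·8.0903·54.0000 = 2195.973 mm³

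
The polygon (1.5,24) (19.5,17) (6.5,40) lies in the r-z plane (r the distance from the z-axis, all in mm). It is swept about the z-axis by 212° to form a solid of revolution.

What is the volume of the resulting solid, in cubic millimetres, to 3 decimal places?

Volume = 5477.687 mm³

Profile (r,z), 3 vertices: (1.5,24) (19.5,17) (6.5,40)
edge 0: (1.5,24)→(19.5,17)  cross = 1.5·17 − 19.5·24 = -442.5000; (r_i+r_j)·cross = 21·-442.5000 = -9292.5000
edge 1: (19.5,17)→(6.5,40)  cross = 19.5·40 − 6.5·17 = 669.5000; (r_i+r_j)·cross = 26·669.5000 = 17407.0000
edge 2: (6.5,40)→(1.5,24)  cross = 6.5·24 − 1.5·40 = 96.0000; (r_i+r_j)·cross = 8·96.0000 = 768.0000
Σcross = 323.0000 → A = |Σcross|/2 = 161.5000 mm²
Σ(r_i+r_j)·cross = 8882.5000 → first moment M = |Σ|/6 = 1480.4167
R_c = M/A = 1480.4167/161.5000 = 9.1667 mm
θ = 212° = 3.700098 rad
V = θ·R_c·A = 3.700098·9.1667·161.5000 = 5477.687 mm³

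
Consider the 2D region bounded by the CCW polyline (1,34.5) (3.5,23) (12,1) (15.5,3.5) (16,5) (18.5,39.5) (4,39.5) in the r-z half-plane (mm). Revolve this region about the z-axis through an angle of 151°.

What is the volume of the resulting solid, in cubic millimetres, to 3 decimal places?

Profile (r,z), 7 vertices: (1,34.5) (3.5,23) (12,1) (15.5,3.5) (16,5) (18.5,39.5) (4,39.5)
edge 0: (1,34.5)→(3.5,23)  cross = 1·23 − 3.5·34.5 = -97.7500; (r_i+r_j)·cross = 4.5·-97.7500 = -439.8750
edge 1: (3.5,23)→(12,1)  cross = 3.5·1 − 12·23 = -272.5000; (r_i+r_j)·cross = 15.5·-272.5000 = -4223.7500
edge 2: (12,1)→(15.5,3.5)  cross = 12·3.5 − 15.5·1 = 26.5000; (r_i+r_j)·cross = 27.5·26.5000 = 728.7500
edge 3: (15.5,3.5)→(16,5)  cross = 15.5·5 − 16·3.5 = 21.5000; (r_i+r_j)·cross = 31.5·21.5000 = 677.2500
edge 4: (16,5)→(18.5,39.5)  cross = 16·39.5 − 18.5·5 = 539.5000; (r_i+r_j)·cross = 34.5·539.5000 = 18612.7500
edge 5: (18.5,39.5)→(4,39.5)  cross = 18.5·39.5 − 4·39.5 = 572.7500; (r_i+r_j)·cross = 22.5·572.7500 = 12886.8750
edge 6: (4,39.5)→(1,34.5)  cross = 4·34.5 − 1·39.5 = 98.5000; (r_i+r_j)·cross = 5·98.5000 = 492.5000
Σcross = 888.5000 → A = |Σcross|/2 = 444.2500 mm²
Σ(r_i+r_j)·cross = 28734.5000 → first moment M = |Σ|/6 = 4789.0833
R_c = M/A = 4789.0833/444.2500 = 10.7802 mm
θ = 151° = 2.635447 rad
V = θ·R_c·A = 2.635447·10.7802·444.2500 = 12621.376 mm³

Volume = 12621.376 mm³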